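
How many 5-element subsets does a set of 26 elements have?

C(26,5) = (26·25·24·23·22) / 5! = 7893600 / 120 = 65780.

65780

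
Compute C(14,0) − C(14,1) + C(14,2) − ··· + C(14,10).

286

The partial alternating sum Σ_{k=0}^{10} (−1)^k C(14,k) = (−1)^10 C(13,10) = 286.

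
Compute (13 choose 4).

C(13,4) = (13·12·11·10) / 4! = 17160 / 24 = 715.

715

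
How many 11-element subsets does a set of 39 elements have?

1676056044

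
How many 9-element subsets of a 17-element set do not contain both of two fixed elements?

All 9-subsets: C(17,9) = 24310. Those containing both fixed elements: C(15,7) = 6435.
24310 − 6435 = 17875.

17875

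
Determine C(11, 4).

330

C(11,4) = (11·10·9·8) / 4! = 7920 / 24 = 330.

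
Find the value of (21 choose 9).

293930

C(21,9) = (21·20·19·18·17·16·15·14·13) / 9! = 106661318400 / 362880 = 293930.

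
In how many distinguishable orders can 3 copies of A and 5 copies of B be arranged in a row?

Choose positions for the A's: C(8,3) = 56.

56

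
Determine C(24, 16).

735471

C(24,16) = C(24,8) by symmetry.
C(24,8) = (24·23·22·21·20·19·18·17) / 8! = 29654190720 / 40320 = 735471.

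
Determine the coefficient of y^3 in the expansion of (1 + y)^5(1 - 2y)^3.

Coefficient of y^3 = Σ_{j} C(5,j)·1^j·C(3,3-j)·(-2)^(3-j) for j from 0 to 3.
= (-8) + 60 + (-60) + 10 = 2.

2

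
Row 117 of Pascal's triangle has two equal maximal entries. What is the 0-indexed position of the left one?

58

For odd n = 117, C(117,m) peaks at m = (n−1)/2 and (n+1)/2; the lower is 58.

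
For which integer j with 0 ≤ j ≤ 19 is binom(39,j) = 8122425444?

13

C(39,j) increases on 0 ≤ j ≤ 19. C(39,12) = 3910797436 and C(39,13) = 8122425444, so j = 13.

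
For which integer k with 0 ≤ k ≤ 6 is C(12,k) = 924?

6

C(12,k) increases on 0 ≤ k ≤ 6. C(12,5) = 792 and C(12,6) = 924, so k = 6.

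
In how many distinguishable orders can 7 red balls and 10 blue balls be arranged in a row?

Choose positions for the red balls: C(17,7) = 19448.

19448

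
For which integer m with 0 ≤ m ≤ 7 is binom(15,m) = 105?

C(15,m) increases on 0 ≤ m ≤ 7. C(15,1) = 15 and C(15,2) = 105, so m = 2.

2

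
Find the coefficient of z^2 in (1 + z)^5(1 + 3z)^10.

565

Coefficient of z^2 = Σ_{j} C(5,j)·1^j·C(10,2-j)·3^(2-j) for j from 0 to 2.
= 405 + 150 + 10 = 565.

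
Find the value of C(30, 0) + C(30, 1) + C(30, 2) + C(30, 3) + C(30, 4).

1 + 30 + 435 + 4060 + 27405 = 31931.

31931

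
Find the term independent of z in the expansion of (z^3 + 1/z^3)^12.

General term: C(12,j)·(z^3)^j·(1/z^3)^(12-j), with z-exponent 3j − 3(12−j) = 6j − 36.
Set 6j − 36 = 0: j = 6.
C(12,6) = 924; 1^6 = 1; 1^6 = 1.
Coefficient = 924 · 1 · 1 = 924.

924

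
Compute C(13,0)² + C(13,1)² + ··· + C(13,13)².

Σ C(13,j)² is the coefficient of x^13 in (1+x)^13(1+x)^13 = (1+x)^26, i.e. C(26,13) = 10400600.

10400600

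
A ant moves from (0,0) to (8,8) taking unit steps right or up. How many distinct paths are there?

Each path is a sequence of 16 steps with 8 rights: C(16,8) = 12870.

12870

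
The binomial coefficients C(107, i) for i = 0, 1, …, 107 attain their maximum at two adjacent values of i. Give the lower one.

53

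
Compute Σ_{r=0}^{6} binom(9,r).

466

1 + 9 + 36 + 84 + 126 + 126 + 84 = 466.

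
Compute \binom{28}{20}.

3108105

C(28,20) = C(28,8) by symmetry.
C(28,8) = (28·27·26·25·24·23·22·21) / 8! = 125318793600 / 40320 = 3108105.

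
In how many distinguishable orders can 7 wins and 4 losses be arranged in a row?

330

Choose positions for the wins: C(11,7) = 330.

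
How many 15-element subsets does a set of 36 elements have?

5567902560

C(36,15) = (36·35·34·33·32·31·30·29·28·27·26·25·24·23·22) / 15! = 7281003461233582080000 / 1307674368000 = 5567902560.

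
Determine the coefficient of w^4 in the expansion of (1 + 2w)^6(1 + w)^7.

3075

Coefficient of w^4 = Σ_{j} C(6,j)·2^j·C(7,4-j)·1^(4-j) for j from 0 to 4.
= 35 + 420 + 1260 + 1120 + 240 = 3075.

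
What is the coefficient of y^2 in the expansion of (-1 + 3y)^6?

The general term is C(6,j)·(-1)^j·(3y)^(6-j); the y^2 term has j = 4.
C(6,4) = 15.
Coefficient = C(6,4) · 3^2 = 15 · 9 = 135.

135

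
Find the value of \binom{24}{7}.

C(24,7) = (24·23·22·21·20·19·18) / 7! = 1744364160 / 5040 = 346104.

346104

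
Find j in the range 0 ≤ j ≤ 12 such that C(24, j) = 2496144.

11

C(24,j) increases on 0 ≤ j ≤ 12. C(24,10) = 1961256 and C(24,11) = 2496144, so j = 11.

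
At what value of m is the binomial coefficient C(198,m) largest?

99

C(198,m) is maximized at m = 198/2 = 99.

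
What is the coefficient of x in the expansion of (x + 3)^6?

1458

The general term is C(6,j)·(x)^j·(3)^(6-j); the x^1 term has j = 1.
C(6,1) = 6.
Coefficient = C(6,1) · 3^5 = 6 · 243 = 1458.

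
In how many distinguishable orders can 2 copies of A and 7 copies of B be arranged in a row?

36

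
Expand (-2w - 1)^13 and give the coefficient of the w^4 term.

-11440

The general term is C(13,j)·(-2w)^j·(-1)^(13-j); the w^4 term has j = 4.
C(13,4) = 715.
Coefficient = C(13,4) · (-2)^4 · (-1)^9 = 715 · 16 · (-1) = -11440.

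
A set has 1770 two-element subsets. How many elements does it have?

60

n(n−1)/2 = 1770 ⇒ n(n−1) = 3540. Since 60·59 = 3540, n = 60.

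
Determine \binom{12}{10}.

C(12,10) = C(12,2) by symmetry.
C(12,2) = (12·11) / 2! = 132 / 2 = 66.

66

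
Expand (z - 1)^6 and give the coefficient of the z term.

-6

The general term is C(6,j)·(z)^j·(-1)^(6-j); the z^1 term has j = 1.
C(6,1) = 6.
Coefficient = C(6,1) · (-1)^5 = 6 · (-1) = -6.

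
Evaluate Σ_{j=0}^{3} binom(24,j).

2325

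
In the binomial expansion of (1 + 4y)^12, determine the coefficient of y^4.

126720

The general term is C(12,j)·(1)^j·(4y)^(12-j); the y^4 term has j = 8.
C(12,8) = 495.
Coefficient = C(12,8) · 4^4 = 495 · 256 = 126720.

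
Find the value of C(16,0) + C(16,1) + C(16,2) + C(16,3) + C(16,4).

1 + 16 + 120 + 560 + 1820 = 2517.

2517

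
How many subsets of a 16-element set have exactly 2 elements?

Choose the 2 positions: C(16,2) = 120.

120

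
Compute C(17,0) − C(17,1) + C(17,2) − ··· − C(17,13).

The partial alternating sum Σ_{k=0}^{13} (−1)^k C(17,k) = (−1)^13 C(16,13) = -560.

-560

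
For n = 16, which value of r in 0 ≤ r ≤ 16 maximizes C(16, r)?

8

C(16,r) is maximized at r = 16/2 = 8.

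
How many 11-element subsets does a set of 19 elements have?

C(19,11) = C(19,8) by symmetry.
C(19,8) = (19·18·17·16·15·14·13·12) / 8! = 3047466240 / 40320 = 75582.

75582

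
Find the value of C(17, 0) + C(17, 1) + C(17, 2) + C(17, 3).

1 + 17 + 136 + 680 = 834.

834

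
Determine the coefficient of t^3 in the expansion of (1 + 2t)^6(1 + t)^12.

Coefficient of t^3 = Σ_{j} C(6,j)·2^j·C(12,3-j)·1^(3-j) for j from 0 to 3.
= 220 + 792 + 720 + 160 = 1892.

1892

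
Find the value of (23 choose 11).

C(23,11) = (23·22·21·20·19·18·17·16·15·14·13) / 11! = 53970627110400 / 39916800 = 1352078.

1352078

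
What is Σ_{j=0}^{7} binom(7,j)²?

Σ C(7,j)² is the coefficient of x^7 in (1+x)^7(1+x)^7 = (1+x)^14, i.e. C(14,7) = 3432.

3432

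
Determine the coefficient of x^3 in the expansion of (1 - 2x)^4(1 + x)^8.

-8

Coefficient of x^3 = Σ_{j} C(4,j)·(-2)^j·C(8,3-j)·1^(3-j) for j from 0 to 3.
= 56 + (-224) + 192 + (-32) = -8.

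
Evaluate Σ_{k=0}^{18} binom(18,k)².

By Vandermonde's identity, Σ C(18,k)² = C(36,18) = 9075135300.

9075135300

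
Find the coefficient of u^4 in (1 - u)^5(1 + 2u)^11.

665

Coefficient of u^4 = Σ_{j} C(5,j)·(-1)^j·C(11,4-j)·2^(4-j) for j from 0 to 4.
= 5280 + (-6600) + 2200 + (-220) + 5 = 665.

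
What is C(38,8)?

C(38,8) = (38·37·36·35·34·33·32·31) / 8! = 1971788797440 / 40320 = 48903492.

48903492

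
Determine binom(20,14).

C(20,14) = C(20,6) by symmetry.
C(20,6) = (20·19·18·17·16·15) / 6! = 27907200 / 720 = 38760.

38760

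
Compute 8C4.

70

C(8,4) = (8·7·6·5) / 4! = 1680 / 24 = 70.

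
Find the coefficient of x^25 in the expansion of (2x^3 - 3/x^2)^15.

226437120

General term: C(15,j)·(2x^3)^j·(-3/x^2)^(15-j), with x-exponent 3j − 2(15−j) = 5j − 30.
Set 5j − 30 = 25: j = 11.
C(15,11) = 1365; 2^11 = 2048; (-3)^4 = 81.
Coefficient = 1365 · 2048 · 81 = 226437120.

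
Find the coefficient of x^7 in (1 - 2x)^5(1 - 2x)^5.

-15360

Coefficient of x^7 = Σ_{j} C(5,j)·(-2)^j·C(5,7-j)·(-2)^(7-j) for j from 2 to 5.
= (-1280) + (-6400) + (-6400) + (-1280) = -15360.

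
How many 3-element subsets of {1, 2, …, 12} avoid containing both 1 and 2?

All 3-subsets: C(12,3) = 220. Those containing both fixed elements: C(10,1) = 10.
220 − 10 = 210.

210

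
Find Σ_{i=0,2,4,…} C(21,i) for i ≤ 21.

Even-i terms of row 21 sum to 2^20 = 1048576.

1048576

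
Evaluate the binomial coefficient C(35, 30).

324632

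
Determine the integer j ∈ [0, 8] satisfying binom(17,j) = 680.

3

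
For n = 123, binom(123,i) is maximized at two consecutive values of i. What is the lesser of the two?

For odd n = 123, C(123,i) peaks at i = (n−1)/2 and (n+1)/2; the lesser is 61.

61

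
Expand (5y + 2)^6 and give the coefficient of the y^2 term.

The general term is C(6,j)·(5y)^j·(2)^(6-j); the y^2 term has j = 2.
C(6,2) = 15.
Coefficient = C(6,2) · 5^2 · 2^4 = 15 · 25 · 16 = 6000.

6000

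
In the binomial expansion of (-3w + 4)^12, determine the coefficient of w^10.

The general term is C(12,j)·(-3w)^j·(4)^(12-j); the w^10 term has j = 10.
C(12,10) = 66.
Coefficient = C(12,10) · (-3)^10 · 4^2 = 66 · 59049 · 16 = 62355744.

62355744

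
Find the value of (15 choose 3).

455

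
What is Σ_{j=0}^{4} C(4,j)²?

70

Σ C(4,j)² is the coefficient of x^4 in (1+x)^4(1+x)^4 = (1+x)^8, i.e. C(8,4) = 70.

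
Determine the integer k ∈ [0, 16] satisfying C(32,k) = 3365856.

C(32,k) increases on 0 ≤ k ≤ 16. C(32,6) = 906192 and C(32,7) = 3365856, so k = 7.

7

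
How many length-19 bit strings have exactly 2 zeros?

171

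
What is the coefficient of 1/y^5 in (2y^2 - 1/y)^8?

-16

General term: C(8,j)·(2y^2)^j·(-1/y)^(8-j), with y-exponent 2j − 1(8−j) = 3j − 8.
Set 3j − 8 = -5: j = 1.
C(8,1) = 8; 2^1 = 2; (-1)^7 = -1.
Coefficient = 8 · 2 · (-1) = -16.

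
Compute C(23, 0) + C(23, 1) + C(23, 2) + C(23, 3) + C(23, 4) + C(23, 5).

44552

1 + 23 + 253 + 1771 + 8855 + 33649 = 44552.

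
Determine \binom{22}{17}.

26334

C(22,17) = C(22,5) by symmetry.
C(22,5) = (22·21·20·19·18) / 5! = 3160080 / 120 = 26334.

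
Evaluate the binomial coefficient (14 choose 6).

3003

C(14,6) = (14·13·12·11·10·9) / 6! = 2162160 / 720 = 3003.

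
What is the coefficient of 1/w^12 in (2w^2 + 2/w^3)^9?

General term: C(9,j)·(2w^2)^j·(2/w^3)^(9-j), with w-exponent 2j − 3(9−j) = 5j − 27.
Set 5j − 27 = -12: j = 3.
C(9,3) = 84; 2^3 = 8; 2^6 = 64.
Coefficient = 84 · 8 · 64 = 43008.

43008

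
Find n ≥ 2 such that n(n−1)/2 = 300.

25

n(n−1)/2 = 300 ⇒ n(n−1) = 600. Since 25·24 = 600, n = 25.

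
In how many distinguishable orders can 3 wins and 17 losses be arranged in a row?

Choose positions for the wins: C(20,3) = 1140.

1140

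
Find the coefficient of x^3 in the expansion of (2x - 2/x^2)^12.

General term: C(12,j)·(2x)^j·(-2/x^2)^(12-j), with x-exponent 1j − 2(12−j) = 3j − 24.
Set 3j − 24 = 3: j = 9.
C(12,9) = 220; 2^9 = 512; (-2)^3 = -8.
Coefficient = 220 · 512 · (-8) = -901120.

-901120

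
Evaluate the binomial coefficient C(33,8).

13884156

C(33,8) = (33·32·31·30·29·28·27·26) / 8! = 559809169920 / 40320 = 13884156.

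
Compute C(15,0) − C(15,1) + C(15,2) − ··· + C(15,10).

The partial alternating sum Σ_{k=0}^{10} (−1)^k C(15,k) = (−1)^10 C(14,10) = 1001.

1001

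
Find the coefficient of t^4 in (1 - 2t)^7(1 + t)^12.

159

Coefficient of t^4 = Σ_{j} C(7,j)·(-2)^j·C(12,4-j)·1^(4-j) for j from 0 to 4.
= 495 + (-3080) + 5544 + (-3360) + 560 = 159.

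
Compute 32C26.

906192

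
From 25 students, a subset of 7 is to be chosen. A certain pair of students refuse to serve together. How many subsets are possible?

All 7-subsets: C(25,7) = 480700. Those containing both fixed elements: C(23,5) = 33649.
480700 − 33649 = 447051.

447051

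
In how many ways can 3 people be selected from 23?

This is C(23,3) = 1771.

1771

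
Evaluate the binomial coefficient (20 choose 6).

C(20,6) = (20·19·18·17·16·15) / 6! = 27907200 / 720 = 38760.

38760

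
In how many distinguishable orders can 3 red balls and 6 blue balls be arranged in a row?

84

Choose positions for the red balls: C(9,3) = 84.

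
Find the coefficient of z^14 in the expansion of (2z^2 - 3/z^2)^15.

226437120

General term: C(15,j)·(2z^2)^j·(-3/z^2)^(15-j), with z-exponent 2j − 2(15−j) = 4j − 30.
Set 4j − 30 = 14: j = 11.
C(15,11) = 1365; 2^11 = 2048; (-3)^4 = 81.
Coefficient = 1365 · 2048 · 81 = 226437120.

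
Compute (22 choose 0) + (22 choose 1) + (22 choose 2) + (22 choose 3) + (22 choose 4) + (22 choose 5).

35443

1 + 22 + 231 + 1540 + 7315 + 26334 = 35443.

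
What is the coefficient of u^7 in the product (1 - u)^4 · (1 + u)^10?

Coefficient of u^7 = Σ_{j} C(4,j)·(-1)^j·C(10,7-j)·1^(7-j) for j from 0 to 4.
= 120 + (-840) + 1512 + (-840) + 120 = 72.

72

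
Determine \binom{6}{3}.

20

C(6,3) = (6·5·4) / 3! = 120 / 6 = 20.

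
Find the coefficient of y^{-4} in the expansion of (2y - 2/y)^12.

General term: C(12,j)·(2y)^j·(-2/y)^(12-j), with y-exponent 1j − 1(12−j) = 2j − 12.
Set 2j − 12 = -4: j = 4.
C(12,4) = 495; 2^4 = 16; (-2)^8 = 256.
Coefficient = 495 · 16 · 256 = 2027520.

2027520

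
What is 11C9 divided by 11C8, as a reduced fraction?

1/3

C(n,k+1)/C(n,k) = (n−k)/(k+1) = (11−8)/(8+1) = 3/9 = 1/3.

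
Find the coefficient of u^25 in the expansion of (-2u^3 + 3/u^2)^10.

-15360

General term: C(10,j)·(-2u^3)^j·(3/u^2)^(10-j), with u-exponent 3j − 2(10−j) = 5j − 20.
Set 5j − 20 = 25: j = 9.
C(10,9) = 10; (-2)^9 = -512; 3^1 = 3.
Coefficient = 10 · (-512) · 3 = -15360.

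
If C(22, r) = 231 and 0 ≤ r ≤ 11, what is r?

C(22,r) increases on 0 ≤ r ≤ 11. C(22,1) = 22 and C(22,2) = 231, so r = 2.

2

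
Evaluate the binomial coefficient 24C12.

C(24,12) = (24·23·22·21·20·19·18·17·16·15·14·13) / 12! = 1295295050649600 / 479001600 = 2704156.

2704156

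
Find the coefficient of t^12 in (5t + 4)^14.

355468750000

The general term is C(14,j)·(5t)^j·(4)^(14-j); the t^12 term has j = 12.
C(14,12) = 91.
Coefficient = C(14,12) · 5^12 · 4^2 = 91 · 244140625 · 16 = 355468750000.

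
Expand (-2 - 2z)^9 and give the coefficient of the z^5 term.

-64512

The general term is C(9,j)·(-2)^j·(-2z)^(9-j); the z^5 term has j = 4.
C(9,4) = 126.
Coefficient = C(9,4) · (-2)^4 · (-2)^5 = 126 · 16 · (-32) = -64512.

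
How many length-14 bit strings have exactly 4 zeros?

Choose the 4 positions: C(14,4) = 1001.

1001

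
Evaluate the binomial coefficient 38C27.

1203322288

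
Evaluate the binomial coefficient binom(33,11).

193536720

C(33,11) = (33·32·31·30·29·28·27·26·25·24·23) / 11! = 7725366544896000 / 39916800 = 193536720.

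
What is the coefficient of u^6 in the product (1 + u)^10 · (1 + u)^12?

(1 + u)^10(1 + u)^12 = (1 + u)^22, so the coefficient of u^6 is C(22,6)·1^6 = 74613·1 = 74613.

74613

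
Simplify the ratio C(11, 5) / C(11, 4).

7/5

C(n,k+1)/C(n,k) = (n−k)/(k+1) = (11−4)/(4+1) = 7/5.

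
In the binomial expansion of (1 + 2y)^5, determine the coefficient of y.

10

The general term is C(5,j)·(1)^j·(2y)^(5-j); the y^1 term has j = 4.
C(5,4) = 5.
Coefficient = C(5,4) · 2^1 = 5 · 2 = 10.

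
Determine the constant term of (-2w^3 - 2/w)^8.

7168

General term: C(8,j)·(-2w^3)^j·(-2/w)^(8-j), with w-exponent 3j − 1(8−j) = 4j − 8.
Set 4j − 8 = 0: j = 2.
C(8,2) = 28; (-2)^2 = 4; (-2)^6 = 64.
Coefficient = 28 · 4 · 64 = 7168.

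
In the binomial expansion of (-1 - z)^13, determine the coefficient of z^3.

-286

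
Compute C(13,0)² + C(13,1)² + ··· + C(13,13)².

10400600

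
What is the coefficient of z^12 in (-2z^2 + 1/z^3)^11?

-28160

General term: C(11,j)·(-2z^2)^j·(1/z^3)^(11-j), with z-exponent 2j − 3(11−j) = 5j − 33.
Set 5j − 33 = 12: j = 9.
C(11,9) = 55; (-2)^9 = -512; 1^2 = 1.
Coefficient = 55 · (-512) · 1 = -28160.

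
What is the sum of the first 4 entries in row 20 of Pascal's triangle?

1351

1 + 20 + 190 + 1140 = 1351.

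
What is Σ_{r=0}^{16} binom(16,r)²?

Σ C(16,r)² is the coefficient of x^16 in (1+x)^16(1+x)^16 = (1+x)^32, i.e. C(32,16) = 601080390.

601080390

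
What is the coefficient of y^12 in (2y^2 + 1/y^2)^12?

112640

General term: C(12,j)·(2y^2)^j·(1/y^2)^(12-j), with y-exponent 2j − 2(12−j) = 4j − 24.
Set 4j − 24 = 12: j = 9.
C(12,9) = 220; 2^9 = 512; 1^3 = 1.
Coefficient = 220 · 512 · 1 = 112640.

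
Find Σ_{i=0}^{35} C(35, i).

Setting x = 1 in (1+x)^35 gives Σ C(35,i) = 2^35 = 34359738368.

34359738368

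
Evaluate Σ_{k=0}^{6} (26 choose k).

1 + 26 + 325 + 2600 + 14950 + 65780 + 230230 = 313912.

313912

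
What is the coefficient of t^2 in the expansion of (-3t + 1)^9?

324

The general term is C(9,j)·(-3t)^j·(1)^(9-j); the t^2 term has j = 2.
C(9,2) = 36.
Coefficient = C(9,2) · (-3)^2 = 36 · 9 = 324.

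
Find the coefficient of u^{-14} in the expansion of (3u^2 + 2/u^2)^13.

General term: C(13,j)·(3u^2)^j·(2/u^2)^(13-j), with u-exponent 2j − 2(13−j) = 4j − 26.
Set 4j − 26 = -14: j = 3.
C(13,3) = 286; 3^3 = 27; 2^10 = 1024.
Coefficient = 286 · 27 · 1024 = 7907328.

7907328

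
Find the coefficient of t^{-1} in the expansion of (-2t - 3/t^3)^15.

-226437120

General term: C(15,j)·(-2t)^j·(-3/t^3)^(15-j), with t-exponent 1j − 3(15−j) = 4j − 45.
Set 4j − 45 = -1: j = 11.
C(15,11) = 1365; (-2)^11 = -2048; (-3)^4 = 81.
Coefficient = 1365 · (-2048) · 81 = -226437120.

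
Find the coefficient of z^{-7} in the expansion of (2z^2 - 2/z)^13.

General term: C(13,j)·(2z^2)^j·(-2/z)^(13-j), with z-exponent 2j − 1(13−j) = 3j − 13.
Set 3j − 13 = -7: j = 2.
C(13,2) = 78; 2^2 = 4; (-2)^11 = -2048.
Coefficient = 78 · 4 · (-2048) = -638976.

-638976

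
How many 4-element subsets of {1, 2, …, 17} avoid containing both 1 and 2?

All 4-subsets: C(17,4) = 2380. Those containing both fixed elements: C(15,2) = 105.
2380 − 105 = 2275.

2275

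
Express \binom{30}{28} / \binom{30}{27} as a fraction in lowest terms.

C(n,k+1)/C(n,k) = (n−k)/(k+1) = (30−27)/(27+1) = 3/28.

3/28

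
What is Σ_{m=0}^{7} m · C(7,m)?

448

Since m·C(7,m) = 7·C(6,m−1), the sum is 7·2^6 = 7·64 = 448.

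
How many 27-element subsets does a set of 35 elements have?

C(35,27) = C(35,8) by symmetry.
C(35,8) = (35·34·33·32·31·30·29·28) / 8! = 948964262400 / 40320 = 23535820.

23535820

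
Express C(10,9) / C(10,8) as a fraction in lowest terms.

C(n,k+1)/C(n,k) = (n−k)/(k+1) = (10−8)/(8+1) = 2/9.

2/9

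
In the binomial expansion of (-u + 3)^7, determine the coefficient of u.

The general term is C(7,j)·(-u)^j·(3)^(7-j); the u^1 term has j = 1.
C(7,1) = 7.
Coefficient = C(7,1) · (-1)^1 · 3^6 = 7 · (-1) · 729 = -5103.

-5103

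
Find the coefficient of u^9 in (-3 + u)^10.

-30

The general term is C(10,j)·(-3)^j·(u)^(10-j); the u^9 term has j = 1.
C(10,1) = 10.
Coefficient = C(10,1) · (-3)^1 = 10 · (-3) = -30.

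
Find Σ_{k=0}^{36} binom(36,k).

68719476736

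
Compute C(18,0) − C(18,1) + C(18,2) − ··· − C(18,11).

The partial alternating sum Σ_{k=0}^{11} (−1)^k C(18,k) = (−1)^11 C(17,11) = -12376.

-12376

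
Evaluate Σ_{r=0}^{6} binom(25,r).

1 + 25 + 300 + 2300 + 12650 + 53130 + 177100 = 245506.

245506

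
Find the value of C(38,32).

C(38,32) = C(38,6) by symmetry.
C(38,6) = (38·37·36·35·34·33) / 6! = 1987690320 / 720 = 2760681.

2760681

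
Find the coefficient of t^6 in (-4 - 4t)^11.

The general term is C(11,j)·(-4)^j·(-4t)^(11-j); the t^6 term has j = 5.
C(11,5) = 462.
Coefficient = C(11,5) · (-4)^5 · (-4)^6 = 462 · (-1024) · 4096 = -1937768448.

-1937768448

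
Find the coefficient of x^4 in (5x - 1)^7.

The general term is C(7,j)·(5x)^j·(-1)^(7-j); the x^4 term has j = 4.
C(7,4) = 35.
Coefficient = C(7,4) · 5^4 · (-1)^3 = 35 · 625 · (-1) = -21875.

-21875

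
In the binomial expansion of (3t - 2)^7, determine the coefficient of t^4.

-22680

The general term is C(7,j)·(3t)^j·(-2)^(7-j); the t^4 term has j = 4.
C(7,4) = 35.
Coefficient = C(7,4) · 3^4 · (-2)^3 = 35 · 81 · (-8) = -22680.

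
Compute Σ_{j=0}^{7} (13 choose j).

1 + 13 + 78 + 286 + 715 + 1287 + 1716 + 1716 = 5812.

5812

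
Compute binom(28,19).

6906900

C(28,19) = C(28,9) by symmetry.
C(28,9) = (28·27·26·25·24·23·22·21·20) / 9! = 2506375872000 / 362880 = 6906900.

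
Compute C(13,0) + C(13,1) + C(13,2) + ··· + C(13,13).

8192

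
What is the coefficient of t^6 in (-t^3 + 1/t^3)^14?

3003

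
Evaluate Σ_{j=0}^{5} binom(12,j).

1586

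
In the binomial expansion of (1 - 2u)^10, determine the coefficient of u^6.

The general term is C(10,j)·(1)^j·(-2u)^(10-j); the u^6 term has j = 4.
C(10,4) = 210.
Coefficient = C(10,4) · (-2)^6 = 210 · 64 = 13440.

13440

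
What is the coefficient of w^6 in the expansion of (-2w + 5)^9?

The general term is C(9,j)·(-2w)^j·(5)^(9-j); the w^6 term has j = 6.
C(9,6) = 84.
Coefficient = C(9,6) · (-2)^6 · 5^3 = 84 · 64 · 125 = 672000.

672000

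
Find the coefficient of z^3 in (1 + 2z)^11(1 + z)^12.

Coefficient of z^3 = Σ_{j} C(11,j)·2^j·C(12,3-j)·1^(3-j) for j from 0 to 3.
= 220 + 1452 + 2640 + 1320 = 5632.

5632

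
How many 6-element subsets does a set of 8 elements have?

28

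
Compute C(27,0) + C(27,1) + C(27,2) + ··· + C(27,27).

134217728

The entries of row 27 sum to 2^27 = 134217728.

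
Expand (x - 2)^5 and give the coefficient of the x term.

80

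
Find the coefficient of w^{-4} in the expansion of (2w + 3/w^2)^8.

General term: C(8,j)·(2w)^j·(3/w^2)^(8-j), with w-exponent 1j − 2(8−j) = 3j − 16.
Set 3j − 16 = -4: j = 4.
C(8,4) = 70; 2^4 = 16; 3^4 = 81.
Coefficient = 70 · 16 · 81 = 90720.

90720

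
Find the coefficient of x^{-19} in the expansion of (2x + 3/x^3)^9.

314928

General term: C(9,j)·(2x)^j·(3/x^3)^(9-j), with x-exponent 1j − 3(9−j) = 4j − 27.
Set 4j − 27 = -19: j = 2.
C(9,2) = 36; 2^2 = 4; 3^7 = 2187.
Coefficient = 36 · 4 · 2187 = 314928.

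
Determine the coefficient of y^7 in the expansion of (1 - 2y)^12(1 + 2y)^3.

12672

Coefficient of y^7 = Σ_{j} C(12,j)·(-2)^j·C(3,7-j)·2^(7-j) for j from 4 to 7.
= 63360 + (-304128) + 354816 + (-101376) = 12672.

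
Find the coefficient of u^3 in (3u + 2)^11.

1140480

The general term is C(11,j)·(3u)^j·(2)^(11-j); the u^3 term has j = 3.
C(11,3) = 165.
Coefficient = C(11,3) · 3^3 · 2^8 = 165 · 27 · 256 = 1140480.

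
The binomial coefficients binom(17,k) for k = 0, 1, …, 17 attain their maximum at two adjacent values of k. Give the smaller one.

8

For odd n = 17, C(17,k) peaks at k = (n−1)/2 and (n+1)/2; the smaller is 8.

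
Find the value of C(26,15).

C(26,15) = C(26,11) by symmetry.
C(26,11) = (26·25·24·23·22·21·20·19·18·17·16) / 11! = 308403583488000 / 39916800 = 7726160.

7726160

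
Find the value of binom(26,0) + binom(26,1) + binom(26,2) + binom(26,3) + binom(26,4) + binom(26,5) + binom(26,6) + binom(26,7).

971712

1 + 26 + 325 + 2600 + 14950 + 65780 + 230230 + 657800 = 971712.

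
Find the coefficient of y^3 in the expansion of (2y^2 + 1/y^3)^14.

General term: C(14,j)·(2y^2)^j·(1/y^3)^(14-j), with y-exponent 2j − 3(14−j) = 5j − 42.
Set 5j − 42 = 3: j = 9.
C(14,9) = 2002; 2^9 = 512; 1^5 = 1.
Coefficient = 2002 · 512 · 1 = 1025024.

1025024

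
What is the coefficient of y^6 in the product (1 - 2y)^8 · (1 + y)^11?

-210

Coefficient of y^6 = Σ_{j} C(8,j)·(-2)^j·C(11,6-j)·1^(6-j) for j from 0 to 6.
= 462 + (-7392) + 36960 + (-73920) + 61600 + (-19712) + 1792 = -210.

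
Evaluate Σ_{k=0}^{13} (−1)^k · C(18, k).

-2380

The partial alternating sum Σ_{k=0}^{13} (−1)^k C(18,k) = (−1)^13 C(17,13) = -2380.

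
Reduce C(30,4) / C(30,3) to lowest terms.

C(n,k+1)/C(n,k) = (n−k)/(k+1) = (30−3)/(3+1) = 27/4.

27/4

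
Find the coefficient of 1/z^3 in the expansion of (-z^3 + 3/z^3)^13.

3752892

General term: C(13,j)·(-z^3)^j·(3/z^3)^(13-j), with z-exponent 3j − 3(13−j) = 6j − 39.
Set 6j − 39 = -3: j = 6.
C(13,6) = 1716; (-1)^6 = 1; 3^7 = 2187.
Coefficient = 1716 · 1 · 2187 = 3752892.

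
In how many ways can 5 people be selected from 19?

This is C(19,5) = 11628.

11628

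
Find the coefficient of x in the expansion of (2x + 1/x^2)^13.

General term: C(13,j)·(2x)^j·(1/x^2)^(13-j), with x-exponent 1j − 2(13−j) = 3j − 26.
Set 3j − 26 = 1: j = 9.
C(13,9) = 715; 2^9 = 512; 1^4 = 1.
Coefficient = 715 · 512 · 1 = 366080.

366080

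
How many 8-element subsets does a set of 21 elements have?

203490

C(21,8) = (21·20·19·18·17·16·15·14) / 8! = 8204716800 / 40320 = 203490.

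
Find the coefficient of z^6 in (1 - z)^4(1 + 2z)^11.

-2948

Coefficient of z^6 = Σ_{j} C(4,j)·(-1)^j·C(11,6-j)·2^(6-j) for j from 0 to 4.
= 29568 + (-59136) + 31680 + (-5280) + 220 = -2948.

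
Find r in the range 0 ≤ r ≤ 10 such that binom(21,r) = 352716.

10

C(21,r) increases on 0 ≤ r ≤ 10. C(21,9) = 293930 and C(21,10) = 352716, so r = 10.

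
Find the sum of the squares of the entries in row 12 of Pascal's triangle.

2704156

Σ C(12,i)² is the coefficient of x^12 in (1+x)^12(1+x)^12 = (1+x)^24, i.e. C(24,12) = 2704156.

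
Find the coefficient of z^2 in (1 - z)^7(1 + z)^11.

-1

Coefficient of z^2 = Σ_{j} C(7,j)·(-1)^j·C(11,2-j)·1^(2-j) for j from 0 to 2.
= 55 + (-77) + 21 = -1.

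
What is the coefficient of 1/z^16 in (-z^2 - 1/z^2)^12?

66

General term: C(12,j)·(-z^2)^j·(-1/z^2)^(12-j), with z-exponent 2j − 2(12−j) = 4j − 24.
Set 4j − 24 = -16: j = 2.
C(12,2) = 66; (-1)^2 = 1; (-1)^10 = 1.
Coefficient = 66 · 1 · 1 = 66.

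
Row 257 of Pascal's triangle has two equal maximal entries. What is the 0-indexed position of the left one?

128

For odd n = 257, C(257,k) peaks at k = (n−1)/2 and (n+1)/2; the lesser is 128.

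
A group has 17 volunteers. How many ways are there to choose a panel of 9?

This is C(17,9) = 24310.

24310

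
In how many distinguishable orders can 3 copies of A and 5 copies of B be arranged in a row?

56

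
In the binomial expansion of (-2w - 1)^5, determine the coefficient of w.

-10

The general term is C(5,j)·(-2w)^j·(-1)^(5-j); the w^1 term has j = 1.
C(5,1) = 5.
Coefficient = C(5,1) · (-2)^1 = 5 · (-2) = -10.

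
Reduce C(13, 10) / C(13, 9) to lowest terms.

C(n,k+1)/C(n,k) = (n−k)/(k+1) = (13−9)/(9+1) = 4/10 = 2/5.

2/5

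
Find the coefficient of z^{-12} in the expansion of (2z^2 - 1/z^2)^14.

General term: C(14,j)·(2z^2)^j·(-1/z^2)^(14-j), with z-exponent 2j − 2(14−j) = 4j − 28.
Set 4j − 28 = -12: j = 4.
C(14,4) = 1001; 2^4 = 16; (-1)^10 = 1.
Coefficient = 1001 · 16 · 1 = 16016.

16016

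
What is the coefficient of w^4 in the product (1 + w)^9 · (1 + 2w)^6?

4974

Coefficient of w^4 = Σ_{j} C(9,j)·1^j·C(6,4-j)·2^(4-j) for j from 0 to 4.
= 240 + 1440 + 2160 + 1008 + 126 = 4974.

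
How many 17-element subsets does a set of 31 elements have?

C(31,17) = C(31,14) by symmetry.
C(31,14) = (31·30·29·28·27·26·25·24·23·22·21·20·19·18) / 14! = 23118159385601280000 / 87178291200 = 265182525.

265182525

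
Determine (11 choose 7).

330

C(11,7) = C(11,4) by symmetry.
C(11,4) = (11·10·9·8) / 4! = 7920 / 24 = 330.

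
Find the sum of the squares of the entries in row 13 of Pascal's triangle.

Σ C(13,k)² is the coefficient of x^13 in (1+x)^13(1+x)^13 = (1+x)^26, i.e. C(26,13) = 10400600.

10400600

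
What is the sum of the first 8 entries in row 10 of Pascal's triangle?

1 + 10 + 45 + 120 + 210 + 252 + 210 + 120 = 968.

968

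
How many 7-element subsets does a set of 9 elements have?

36

C(9,7) = C(9,2) by symmetry.
C(9,2) = (9·8) / 2! = 72 / 2 = 36.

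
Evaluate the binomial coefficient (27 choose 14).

C(27,14) = C(27,13) by symmetry.
C(27,13) = (27·26·25·24·23·22·21·20·19·18·17·16·15) / 13! = 124903451312640000 / 6227020800 = 20058300.

20058300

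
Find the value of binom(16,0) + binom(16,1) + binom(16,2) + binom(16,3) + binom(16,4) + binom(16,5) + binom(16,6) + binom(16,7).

1 + 16 + 120 + 560 + 1820 + 4368 + 8008 + 11440 = 26333.

26333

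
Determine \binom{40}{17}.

C(40,17) = (40·39·38·37·36·35·34·33·32·31·30·29·28·27·26·25·24) / 17! = 31560991604212034764800000 / 355687428096000 = 88732378800.

88732378800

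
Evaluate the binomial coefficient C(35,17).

4537567650

C(35,17) = (35·34·33·32·31·30·29·28·27·26·25·24·23·22·21·20·19) / 17! = 1613955767240110694400000 / 355687428096000 = 4537567650.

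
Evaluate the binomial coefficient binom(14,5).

C(14,5) = (14·13·12·11·10) / 5! = 240240 / 120 = 2002.

2002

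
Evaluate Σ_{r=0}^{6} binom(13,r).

4096

1 + 13 + 78 + 286 + 715 + 1287 + 1716 = 4096.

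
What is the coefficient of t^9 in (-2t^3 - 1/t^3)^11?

General term: C(11,j)·(-2t^3)^j·(-1/t^3)^(11-j), with t-exponent 3j − 3(11−j) = 6j − 33.
Set 6j − 33 = 9: j = 7.
C(11,7) = 330; (-2)^7 = -128; (-1)^4 = 1.
Coefficient = 330 · (-128) · 1 = -42240.

-42240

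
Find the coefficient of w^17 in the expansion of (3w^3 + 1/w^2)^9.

General term: C(9,j)·(3w^3)^j·(1/w^2)^(9-j), with w-exponent 3j − 2(9−j) = 5j − 18.
Set 5j − 18 = 17: j = 7.
C(9,7) = 36; 3^7 = 2187; 1^2 = 1.
Coefficient = 36 · 2187 · 1 = 78732.

78732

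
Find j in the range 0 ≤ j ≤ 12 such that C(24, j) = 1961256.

C(24,j) increases on 0 ≤ j ≤ 12. C(24,9) = 1307504 and C(24,10) = 1961256, so j = 10.

10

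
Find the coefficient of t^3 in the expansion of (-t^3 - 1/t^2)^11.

General term: C(11,j)·(-t^3)^j·(-1/t^2)^(11-j), with t-exponent 3j − 2(11−j) = 5j − 22.
Set 5j − 22 = 3: j = 5.
C(11,5) = 462; (-1)^5 = -1; (-1)^6 = 1.
Coefficient = 462 · (-1) · 1 = -462.

-462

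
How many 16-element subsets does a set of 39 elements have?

37711260990

C(39,16) = (39·38·37·36·35·34·33·32·31·30·29·28·27·26·25·24) / 16! = 789024790105300869120000 / 20922789888000 = 37711260990.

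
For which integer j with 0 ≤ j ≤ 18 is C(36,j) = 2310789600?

13

C(36,j) increases on 0 ≤ j ≤ 18. C(36,12) = 1251677700 and C(36,13) = 2310789600, so j = 13.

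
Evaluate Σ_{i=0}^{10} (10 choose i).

1024

The entries of row 10 sum to 2^10 = 1024.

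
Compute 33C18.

1037158320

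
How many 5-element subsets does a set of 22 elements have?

C(22,5) = (22·21·20·19·18) / 5! = 3160080 / 120 = 26334.

26334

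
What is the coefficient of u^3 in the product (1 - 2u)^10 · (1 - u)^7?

Coefficient of u^3 = Σ_{j} C(10,j)·(-2)^j·C(7,3-j)·(-1)^(3-j) for j from 0 to 3.
= (-35) + (-420) + (-1260) + (-960) = -2675.

-2675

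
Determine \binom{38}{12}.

2707475148

C(38,12) = (38·37·36·35·34·33·32·31·30·29·28·27) / 12! = 1296884927852236800 / 479001600 = 2707475148.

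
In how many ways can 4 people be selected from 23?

8855

This is C(23,4) = 8855.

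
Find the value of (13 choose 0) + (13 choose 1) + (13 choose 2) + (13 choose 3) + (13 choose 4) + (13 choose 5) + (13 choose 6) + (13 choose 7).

1 + 13 + 78 + 286 + 715 + 1287 + 1716 + 1716 = 5812.

5812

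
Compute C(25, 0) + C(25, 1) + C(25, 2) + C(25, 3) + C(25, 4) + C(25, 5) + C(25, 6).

1 + 25 + 300 + 2300 + 12650 + 53130 + 177100 = 245506.

245506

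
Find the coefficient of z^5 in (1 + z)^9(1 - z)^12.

-99

Coefficient of z^5 = Σ_{j} C(9,j)·1^j·C(12,5-j)·(-1)^(5-j) for j from 0 to 5.
= (-792) + 4455 + (-7920) + 5544 + (-1512) + 126 = -99.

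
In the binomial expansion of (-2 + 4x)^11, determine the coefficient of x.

The general term is C(11,j)·(-2)^j·(4x)^(11-j); the x^1 term has j = 10.
C(11,10) = 11.
Coefficient = C(11,10) · (-2)^10 · 4^1 = 11 · 1024 · 4 = 45056.

45056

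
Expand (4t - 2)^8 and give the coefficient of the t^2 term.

The general term is C(8,j)·(4t)^j·(-2)^(8-j); the t^2 term has j = 2.
C(8,2) = 28.
Coefficient = C(8,2) · 4^2 · (-2)^6 = 28 · 16 · 64 = 28672.

28672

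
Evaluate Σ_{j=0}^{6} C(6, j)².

924

Σ C(6,j)² is the coefficient of x^6 in (1+x)^6(1+x)^6 = (1+x)^12, i.e. C(12,6) = 924.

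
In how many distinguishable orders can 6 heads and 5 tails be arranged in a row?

Choose positions for the heads: C(11,6) = 462.

462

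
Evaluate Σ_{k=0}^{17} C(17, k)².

2333606220

By Vandermonde's identity, Σ C(17,k)² = C(34,17) = 2333606220.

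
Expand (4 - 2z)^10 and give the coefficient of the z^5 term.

-8257536

The general term is C(10,j)·(4)^j·(-2z)^(10-j); the z^5 term has j = 5.
C(10,5) = 252.
Coefficient = C(10,5) · 4^5 · (-2)^5 = 252 · 1024 · (-32) = -8257536.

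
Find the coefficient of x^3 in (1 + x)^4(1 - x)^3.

Coefficient of x^3 = Σ_{j} C(4,j)·1^j·C(3,3-j)·(-1)^(3-j) for j from 0 to 3.
= (-1) + 12 + (-18) + 4 = -3.

-3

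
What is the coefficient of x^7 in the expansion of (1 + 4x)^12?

The general term is C(12,j)·(1)^j·(4x)^(12-j); the x^7 term has j = 5.
C(12,5) = 792.
Coefficient = C(12,5) · 4^7 = 792 · 16384 = 12976128.

12976128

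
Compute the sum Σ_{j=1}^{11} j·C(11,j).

Since j·C(11,j) = 11·C(10,j−1), the sum is 11·2^10 = 11·1024 = 11264.

11264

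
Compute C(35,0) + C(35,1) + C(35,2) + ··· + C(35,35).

34359738368

The entries of row 35 sum to 2^35 = 34359738368.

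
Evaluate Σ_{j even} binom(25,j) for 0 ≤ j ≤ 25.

Half of (1+1)^25 + (1−1)^25 gives the even-index sum: 2^24 = 16777216.

16777216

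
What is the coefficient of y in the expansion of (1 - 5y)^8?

-40

The general term is C(8,j)·(1)^j·(-5y)^(8-j); the y^1 term has j = 7.
C(8,7) = 8.
Coefficient = C(8,7) · (-5)^1 = 8 · (-5) = -40.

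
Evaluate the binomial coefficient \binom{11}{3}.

165

C(11,3) = (11·10·9) / 3! = 990 / 6 = 165.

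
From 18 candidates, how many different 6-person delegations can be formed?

This is C(18,6) = 18564.

18564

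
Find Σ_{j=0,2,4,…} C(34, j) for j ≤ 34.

8589934592

Half of (1+1)^34 + (1−1)^34 gives the even-index sum: 2^33 = 8589934592.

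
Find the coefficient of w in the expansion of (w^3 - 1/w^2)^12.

-792

General term: C(12,j)·(w^3)^j·(-1/w^2)^(12-j), with w-exponent 3j − 2(12−j) = 5j − 24.
Set 5j − 24 = 1: j = 5.
C(12,5) = 792; 1^5 = 1; (-1)^7 = -1.
Coefficient = 792 · 1 · (-1) = -792.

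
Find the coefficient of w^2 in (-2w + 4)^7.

86016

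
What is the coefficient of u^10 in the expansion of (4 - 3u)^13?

1080832896

The general term is C(13,j)·(4)^j·(-3u)^(13-j); the u^10 term has j = 3.
C(13,3) = 286.
Coefficient = C(13,3) · 4^3 · (-3)^10 = 286 · 64 · 59049 = 1080832896.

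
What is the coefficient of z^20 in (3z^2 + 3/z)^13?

124357194

General term: C(13,j)·(3z^2)^j·(3/z)^(13-j), with z-exponent 2j − 1(13−j) = 3j − 13.
Set 3j − 13 = 20: j = 11.
C(13,11) = 78; 3^11 = 177147; 3^2 = 9.
Coefficient = 78 · 177147 · 9 = 124357194.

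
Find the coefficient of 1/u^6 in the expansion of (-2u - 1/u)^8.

16

General term: C(8,j)·(-2u)^j·(-1/u)^(8-j), with u-exponent 1j − 1(8−j) = 2j − 8.
Set 2j − 8 = -6: j = 1.
C(8,1) = 8; (-2)^1 = -2; (-1)^7 = -1.
Coefficient = 8 · (-2) · (-1) = 16.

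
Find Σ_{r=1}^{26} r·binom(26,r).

Differentiating (1+x)^26 and setting x=1: Σ r·C(26,r) = 26·2^25 = 872415232.

872415232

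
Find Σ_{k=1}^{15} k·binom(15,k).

Differentiating (1+x)^15 and setting x=1: Σ k·C(15,k) = 15·2^14 = 245760.

245760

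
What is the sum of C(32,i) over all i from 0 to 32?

4294967296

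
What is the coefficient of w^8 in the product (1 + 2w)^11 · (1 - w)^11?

Coefficient of w^8 = Σ_{j} C(11,j)·2^j·C(11,8-j)·(-1)^(8-j) for j from 0 to 8.
= 165 + (-7260) + 101640 + (-609840) + 1742400 + (-2439360) + 1626240 + (-464640) + 42240 = -8415.

-8415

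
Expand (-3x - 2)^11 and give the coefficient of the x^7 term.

-11547360

The general term is C(11,j)·(-3x)^j·(-2)^(11-j); the x^7 term has j = 7.
C(11,7) = 330.
Coefficient = C(11,7) · (-3)^7 · (-2)^4 = 330 · (-2187) · 16 = -11547360.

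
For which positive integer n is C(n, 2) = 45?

n(n−1)/2 = 45 ⇒ n(n−1) = 90. Since 10·9 = 90, n = 10.

10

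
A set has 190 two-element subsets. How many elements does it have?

20

n(n−1)/2 = 190 ⇒ n(n−1) = 380. Since 20·19 = 380, n = 20.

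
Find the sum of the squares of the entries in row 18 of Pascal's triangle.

Σ C(18,i)² is the coefficient of x^18 in (1+x)^18(1+x)^18 = (1+x)^36, i.e. C(36,18) = 9075135300.

9075135300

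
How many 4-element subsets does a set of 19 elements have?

C(19,4) = (19·18·17·16) / 4! = 93024 / 24 = 3876.

3876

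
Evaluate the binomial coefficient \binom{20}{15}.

C(20,15) = C(20,5) by symmetry.
C(20,5) = (20·19·18·17·16) / 5! = 1860480 / 120 = 15504.

15504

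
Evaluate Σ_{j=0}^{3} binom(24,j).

1 + 24 + 276 + 2024 = 2325.

2325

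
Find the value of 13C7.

1716

C(13,7) = C(13,6) by symmetry.
C(13,6) = (13·12·11·10·9·8) / 6! = 1235520 / 720 = 1716.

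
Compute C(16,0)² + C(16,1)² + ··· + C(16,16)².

601080390

Σ C(16,r)² is the coefficient of x^16 in (1+x)^16(1+x)^16 = (1+x)^32, i.e. C(32,16) = 601080390.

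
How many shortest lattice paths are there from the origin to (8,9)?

24310

Each path is a sequence of 17 steps with 8 rights: C(17,8) = 24310.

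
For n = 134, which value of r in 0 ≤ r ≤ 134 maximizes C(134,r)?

C(134,r) is maximized at r = 134/2 = 67.

67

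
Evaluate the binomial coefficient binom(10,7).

120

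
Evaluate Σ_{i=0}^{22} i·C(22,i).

Differentiating (1+x)^22 and setting x=1: Σ i·C(22,i) = 22·2^21 = 46137344.

46137344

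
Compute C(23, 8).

490314

C(23,8) = (23·22·21·20·19·18·17·16) / 8! = 19769460480 / 40320 = 490314.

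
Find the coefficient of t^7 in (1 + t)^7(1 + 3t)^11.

Coefficient of t^7 = Σ_{j} C(7,j)·1^j·C(11,7-j)·3^(7-j) for j from 0 to 7.
= 721710 + 2357586 + 2357586 + 935550 + 155925 + 10395 + 231 + 1 = 6538984.

6538984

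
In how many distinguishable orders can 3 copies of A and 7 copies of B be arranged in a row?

Choose positions for the A's: C(10,3) = 120.

120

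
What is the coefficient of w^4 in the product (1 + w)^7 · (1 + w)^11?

3060

(1 + w)^7(1 + w)^11 = (1 + w)^18, so the coefficient of w^4 is C(18,4)·1^4 = 3060·1 = 3060.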